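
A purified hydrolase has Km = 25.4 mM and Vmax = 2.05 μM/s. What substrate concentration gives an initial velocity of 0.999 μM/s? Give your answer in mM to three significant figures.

24.1 mM

Rearranging v = Vmax[S]/(Km+[S]) gives [S] = Km·v/(Vmax − v).
[S] = 25.4 × 0.999 / (2.05 − 0.999) = 25.37/1.051 = 24.1 mM.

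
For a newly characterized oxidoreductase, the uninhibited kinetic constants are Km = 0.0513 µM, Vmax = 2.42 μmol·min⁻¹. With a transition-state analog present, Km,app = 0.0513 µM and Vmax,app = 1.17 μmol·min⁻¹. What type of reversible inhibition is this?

Vmax decreases (2.42 → 1.17 μmol·min⁻¹) while Km is unchanged — pure noncompetitive inhibition.

noncompetitive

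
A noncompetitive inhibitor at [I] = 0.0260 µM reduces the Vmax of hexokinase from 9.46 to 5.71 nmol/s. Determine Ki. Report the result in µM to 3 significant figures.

Noncompetitive: Vmax,app = Vmax/α with α = 1 + [I]/Ki.
α = Vmax/Vmax,app = 9.46/5.71 = 1.657.
Ki = [I]/(α − 1) = 0.0260/0.6567 = 0.0396 µM.

0.0396 µM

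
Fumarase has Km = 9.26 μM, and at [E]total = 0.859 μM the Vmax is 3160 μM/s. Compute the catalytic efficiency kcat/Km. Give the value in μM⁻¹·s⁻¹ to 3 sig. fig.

397 μM⁻¹·s⁻¹

kcat = Vmax/[E]total = 3160/0.859 = 3680 s⁻¹.
kcat/Km = 3680/9.26 = 397 μM⁻¹·s⁻¹.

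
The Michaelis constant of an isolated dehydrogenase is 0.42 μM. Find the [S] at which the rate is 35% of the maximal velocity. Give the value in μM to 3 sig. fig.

v/Vmax = [S]/(Km+[S]) = 0.35, so [S] = Km·0.35/(1 − 0.35) = 0.42 × 0.5385.
[S] = 0.226 μM.

0.226 μM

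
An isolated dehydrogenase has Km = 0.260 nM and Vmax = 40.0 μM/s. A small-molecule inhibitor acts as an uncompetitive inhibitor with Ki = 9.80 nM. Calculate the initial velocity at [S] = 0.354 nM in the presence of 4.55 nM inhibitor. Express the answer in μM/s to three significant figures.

α = 1 + [I]/Ki = 1 + 4.55/9.80 = 1.464.
For an uncompetitive inhibitor, both parameters are divided by α, giving Vmax/α and Km/α: Km,app = 0.178 nM, Vmax,app = 27.3 μM/s.
v = Vmax,app·[S]/(Km,app + [S]) = 27.3 × 0.354/(0.178 + 0.354) = 18.2 μM/s.

18.2 μM/s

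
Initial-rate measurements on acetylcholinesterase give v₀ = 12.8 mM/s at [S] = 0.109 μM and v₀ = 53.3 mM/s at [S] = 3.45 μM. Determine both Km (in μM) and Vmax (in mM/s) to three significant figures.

Km = 0.397 μM; Vmax = 59.4 mM/s

In reciprocal form, 1/v = (Km/Vmax)·(1/[S]) + 1/Vmax. The two points give (1/[S], 1/v) = (9.174, 0.07812) and (0.2899, 0.01876).
Slope = (0.07812 − 0.01876)/(9.174 − 0.2899) = 0.006682; intercept = 0.07812 − 0.006682×9.174 = 0.01683.
Vmax = 1/intercept = 59.4 mM/s; Km = slope × Vmax = 0.006682 × 59.4 = 0.397 μM.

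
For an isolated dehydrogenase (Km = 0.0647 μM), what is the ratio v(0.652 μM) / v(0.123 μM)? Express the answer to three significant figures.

The fractional saturations are [S]/(Km+[S]) = 0.123/0.1877 = 0.6553 and 0.652/0.7167 = 0.9097.
v₂/v₁ is just their ratio: 0.9097/0.6553 = 1.39.

1.39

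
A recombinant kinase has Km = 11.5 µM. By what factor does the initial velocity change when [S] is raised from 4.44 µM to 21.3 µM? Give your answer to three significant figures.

The fractional saturations are [S]/(Km+[S]) = 4.44/15.94 = 0.2785 and 21.3/32.80 = 0.6494.
v₂/v₁ is just their ratio: 0.6494/0.2785 = 2.33.

2.33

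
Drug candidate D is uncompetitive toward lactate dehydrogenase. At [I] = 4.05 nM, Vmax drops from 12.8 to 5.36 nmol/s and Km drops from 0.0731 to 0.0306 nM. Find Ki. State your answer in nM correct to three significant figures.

2.92 nM

Uncompetitive: Vmax,app = Vmax/α (and Km,app = Km/α) with α = 1 + [I]/Ki.
α = Vmax/Vmax,app = 12.8/5.36 = 2.388.
Since α = 1 + [I]/Ki, [I]/Ki = 2.388 − 1 = 1.388 and Ki = 4.05/1.388 = 2.92 nM.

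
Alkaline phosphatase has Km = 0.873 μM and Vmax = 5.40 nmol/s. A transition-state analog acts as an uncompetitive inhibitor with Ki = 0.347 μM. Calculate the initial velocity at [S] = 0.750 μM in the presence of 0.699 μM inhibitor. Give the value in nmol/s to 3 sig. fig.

1.29 nmol/s

With α = 1 + [I]/Ki = 1 + 0.699/0.347 = 3.014, the uncompetitive rate law is v = (Vmax/α)·[S] / (Km/α + [S]).
v = (5.40/3.014)×0.750 / (0.873/3.014 + 0.750) = 1.344/1.040 = 1.29 nmol/s.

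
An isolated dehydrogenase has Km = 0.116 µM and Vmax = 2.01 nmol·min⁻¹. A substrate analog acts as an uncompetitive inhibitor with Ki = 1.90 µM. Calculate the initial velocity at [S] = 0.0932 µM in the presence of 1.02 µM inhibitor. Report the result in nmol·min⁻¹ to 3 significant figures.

0.723 nmol·min⁻¹

With α = 1 + [I]/Ki = 1 + 1.02/1.90 = 1.537, the uncompetitive rate law is v = (Vmax/α)·[S] / (Km/α + [S]).
v = (2.01/1.537)×0.0932 / (0.116/1.537 + 0.0932) = 0.1219/0.1687 = 0.723 nmol·min⁻¹.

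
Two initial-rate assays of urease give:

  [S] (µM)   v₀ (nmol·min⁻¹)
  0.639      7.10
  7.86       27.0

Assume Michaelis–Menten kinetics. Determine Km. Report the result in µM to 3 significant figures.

In reciprocal form, 1/v = (Km/Vmax)·(1/[S]) + 1/Vmax. The two points give (1/[S], 1/v) = (1.565, 0.1408) and (0.1272, 0.03704).
Slope = (0.1408 − 0.03704)/(1.565 − 0.1272) = 0.07220; intercept = 0.1408 − 0.07220×1.565 = 0.02785.
Vmax = 1/intercept = 35.9 nmol·min⁻¹; Km = slope × Vmax = 0.07220 × 35.9 = 2.59 µM.

2.59 µM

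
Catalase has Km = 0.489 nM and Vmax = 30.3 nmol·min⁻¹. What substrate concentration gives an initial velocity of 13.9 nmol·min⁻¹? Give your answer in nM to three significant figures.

0.414 nM

The required fractional saturation is v/Vmax = 13.9/30.3 = 0.4587.
Then [S]/(Km+[S]) = 0.4587 ⇒ [S] = 0.489 × 0.4587/(1 − 0.4587) = 0.414 nM.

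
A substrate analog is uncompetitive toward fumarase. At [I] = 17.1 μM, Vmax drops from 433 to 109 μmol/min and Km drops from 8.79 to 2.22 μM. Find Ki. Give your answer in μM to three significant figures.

5.75 μM

Uncompetitive: Vmax,app = Vmax/α (and Km,app = Km/α) with α = 1 + [I]/Ki.
α = Vmax/Vmax,app = 433/109 = 3.972.
Since α = 1 + [I]/Ki, [I]/Ki = 3.972 − 1 = 2.972 and Ki = 17.1/2.972 = 5.75 μM.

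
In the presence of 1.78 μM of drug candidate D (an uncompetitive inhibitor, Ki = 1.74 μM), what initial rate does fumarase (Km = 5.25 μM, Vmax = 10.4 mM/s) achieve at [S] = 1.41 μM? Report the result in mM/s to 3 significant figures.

α = 1 + [I]/Ki = 1 + 1.78/1.74 = 2.023.
For an uncompetitive inhibitor, both parameters are divided by α, giving Vmax/α and Km/α: Km,app = 2.60 μM, Vmax,app = 5.14 mM/s.
v = Vmax,app·[S]/(Km,app + [S]) = 5.14 × 1.41/(2.60 + 1.41) = 1.81 mM/s.

1.81 mM/s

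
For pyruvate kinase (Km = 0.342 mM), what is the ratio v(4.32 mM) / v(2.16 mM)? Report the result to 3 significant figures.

The fractional saturations are [S]/(Km+[S]) = 2.16/2.502 = 0.8633 and 4.32/4.662 = 0.9266.
v₂/v₁ is just their ratio: 0.9266/0.8633 = 1.07.

1.07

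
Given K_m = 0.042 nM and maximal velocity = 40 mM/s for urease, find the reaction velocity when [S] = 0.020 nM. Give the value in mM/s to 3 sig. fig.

12.9 mM/s

[S]/(Km+[S]) = 0.020/0.06200 = 0.3226, the fractional saturation.
v = 0.3226 × Vmax = 0.3226 × 40 = 12.9 mM/s.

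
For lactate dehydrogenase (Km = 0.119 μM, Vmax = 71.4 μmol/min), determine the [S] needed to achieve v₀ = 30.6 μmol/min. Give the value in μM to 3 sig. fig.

0.0892 μM

Rearranging v = Vmax[S]/(Km+[S]) gives [S] = Km·v/(Vmax − v).
[S] = 0.119 × 30.6 / (71.4 − 30.6) = 3.641/40.80 = 0.0892 μM.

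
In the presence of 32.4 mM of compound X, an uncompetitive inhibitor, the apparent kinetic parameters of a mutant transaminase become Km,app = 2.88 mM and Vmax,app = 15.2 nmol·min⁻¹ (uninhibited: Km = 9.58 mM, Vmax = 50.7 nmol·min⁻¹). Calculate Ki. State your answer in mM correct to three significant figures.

Uncompetitive: Vmax,app = Vmax/α (and Km,app = Km/α) with α = 1 + [I]/Ki.
α = Vmax/Vmax,app = 50.7/15.2 = 3.336.
Ki = [I]/(α − 1) = 32.4/2.336 = 13.9 mM.

13.9 mM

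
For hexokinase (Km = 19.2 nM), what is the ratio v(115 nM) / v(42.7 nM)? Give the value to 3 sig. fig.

1.24

Since Vmax cancels, v₂/v₁ = [S]₂(Km+[S]₁) / [S]₁(Km+[S]₂).
= 115×(19.2+42.7) / (42.7×(19.2+115)) = 7119/5730 = 1.24.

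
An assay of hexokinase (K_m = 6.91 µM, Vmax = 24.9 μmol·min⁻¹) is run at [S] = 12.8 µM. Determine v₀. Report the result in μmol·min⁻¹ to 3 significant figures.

16.2 μmol·min⁻¹

v = Vmax·[S]/(Km + [S]) = 24.9 × 12.8 / (6.91 + 12.8)
  = 318.7 / 19.71 = 16.2 μmol·min⁻¹.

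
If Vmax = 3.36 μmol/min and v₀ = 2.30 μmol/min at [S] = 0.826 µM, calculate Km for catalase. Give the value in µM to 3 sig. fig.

v/Vmax = 2.30/3.36 = 0.6845 = [S]/(Km+[S]).
So Km + [S] = [S]/0.6845 = 1.207 µM, giving Km = 1.207 − 0.826 = 0.381 µM.

0.381 µM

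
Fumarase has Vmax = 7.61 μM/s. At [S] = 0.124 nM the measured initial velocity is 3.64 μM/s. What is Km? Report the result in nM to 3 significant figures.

0.135 nM

From v = Vmax[S]/(Km+[S]), Km = [S](Vmax − v)/v.
Km = 0.124 × (7.61 − 3.64) / 3.64 = 0.4923/3.64 = 0.135 nM.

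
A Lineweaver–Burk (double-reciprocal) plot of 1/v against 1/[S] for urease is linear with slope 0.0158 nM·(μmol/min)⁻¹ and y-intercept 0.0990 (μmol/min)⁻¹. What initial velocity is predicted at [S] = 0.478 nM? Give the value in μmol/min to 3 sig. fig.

7.57 μmol/min

The y-intercept is 1/Vmax, so Vmax = 1/0.0990 = 10.1 μmol/min.
The slope is Km/Vmax, so Km = 0.0158 × 10.1 = 0.160 nM.
Then v = 10.1 × 0.478/(0.160 + 0.478) = 7.57 μmol/min.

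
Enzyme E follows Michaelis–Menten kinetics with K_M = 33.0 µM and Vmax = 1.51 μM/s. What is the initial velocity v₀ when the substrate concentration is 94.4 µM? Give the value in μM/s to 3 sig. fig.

1.12 μM/s

[S]/(Km+[S]) = 94.4/127.4 = 0.7410, the fractional saturation.
v = 0.7410 × Vmax = 0.7410 × 1.51 = 1.12 μM/s.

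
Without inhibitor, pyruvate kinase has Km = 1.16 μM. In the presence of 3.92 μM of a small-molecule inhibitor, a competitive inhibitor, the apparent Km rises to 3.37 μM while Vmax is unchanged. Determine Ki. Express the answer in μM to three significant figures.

2.06 μM

Competitive: Km,app = α·Km with α = 1 + [I]/Ki.
α = Km,app/Km = 3.37/1.16 = 2.905.
Ki = [I]/(α − 1) = 3.92/1.905 = 2.06 μM.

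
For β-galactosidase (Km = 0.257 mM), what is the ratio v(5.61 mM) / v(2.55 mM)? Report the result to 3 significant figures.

Since Vmax cancels, v₂/v₁ = [S]₂(Km+[S]₁) / [S]₁(Km+[S]₂).
= 5.61×(0.257+2.55) / (2.55×(0.257+5.61)) = 15.75/14.96 = 1.05.

1.05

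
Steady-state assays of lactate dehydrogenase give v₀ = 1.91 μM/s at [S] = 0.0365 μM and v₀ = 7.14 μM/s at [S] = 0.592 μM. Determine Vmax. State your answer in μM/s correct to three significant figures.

8.71 μM/s

From v = Vmax[S]/(Km+[S]), each point gives Vmax = v(Km+[S])/[S].
Equating: 1.91(Km+0.0365)/0.0365 = 7.14(Km+0.592)/0.592.
52.33·Km + 1.91 = 12.06·Km + 7.14, so (52.33 − 12.06)·Km = 7.14 − 1.91.
Km = 5.230/40.27 = 0.130 μM; then Vmax = 1.91(0.130+0.0365)/0.0365 = 8.71 μM/s.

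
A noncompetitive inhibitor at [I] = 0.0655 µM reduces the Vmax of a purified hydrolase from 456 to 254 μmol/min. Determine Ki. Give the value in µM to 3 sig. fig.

0.0824 µM

Noncompetitive: Vmax,app = Vmax/α with α = 1 + [I]/Ki.
α = Vmax/Vmax,app = 456/254 = 1.795.
Ki = [I]/(α − 1) = 0.0655/0.7953 = 0.0824 µM.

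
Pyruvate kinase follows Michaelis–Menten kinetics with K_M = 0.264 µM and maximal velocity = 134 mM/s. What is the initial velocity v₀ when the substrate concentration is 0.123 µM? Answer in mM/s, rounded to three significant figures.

42.6 mM/s

[S]/(Km+[S]) = 0.123/0.3870 = 0.3178, the fractional saturation.
v = 0.3178 × Vmax = 0.3178 × 134 = 42.6 mM/s.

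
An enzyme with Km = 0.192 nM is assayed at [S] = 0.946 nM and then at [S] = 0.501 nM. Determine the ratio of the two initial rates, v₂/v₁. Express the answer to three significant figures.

0.870

The fractional saturations are [S]/(Km+[S]) = 0.946/1.138 = 0.8313 and 0.501/0.6930 = 0.7229.
v₂/v₁ is just their ratio: 0.7229/0.8313 = 0.870.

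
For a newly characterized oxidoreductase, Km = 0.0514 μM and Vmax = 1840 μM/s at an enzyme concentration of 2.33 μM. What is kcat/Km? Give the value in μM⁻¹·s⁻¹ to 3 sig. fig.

15400 μM⁻¹·s⁻¹

kcat = Vmax/[E]total = 1840/2.33 = 790 s⁻¹.
kcat/Km = 790/0.0514 = 15400 μM⁻¹·s⁻¹.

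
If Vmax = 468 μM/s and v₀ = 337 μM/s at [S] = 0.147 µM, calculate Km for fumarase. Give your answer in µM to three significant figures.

v/Vmax = 337/468 = 0.7201 = [S]/(Km+[S]).
So Km + [S] = [S]/0.7201 = 0.2041 µM, giving Km = 0.2041 − 0.147 = 0.0571 µM.

0.0571 µM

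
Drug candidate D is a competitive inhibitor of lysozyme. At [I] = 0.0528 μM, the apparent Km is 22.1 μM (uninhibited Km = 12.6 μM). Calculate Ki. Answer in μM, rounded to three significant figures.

0.0700 μM

Competitive: Km,app = α·Km with α = 1 + [I]/Ki.
α = Km,app/Km = 22.1/12.6 = 1.754.
Since α = 1 + [I]/Ki, [I]/Ki = 1.754 − 1 = 0.7540 and Ki = 0.0528/0.7540 = 0.0700 μM.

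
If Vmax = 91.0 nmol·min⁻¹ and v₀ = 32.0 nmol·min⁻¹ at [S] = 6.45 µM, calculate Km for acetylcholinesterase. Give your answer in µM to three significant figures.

11.9 µM

From v = Vmax[S]/(Km+[S]), Km = [S](Vmax − v)/v.
Km = 6.45 × (91.0 − 32.0) / 32.0 = 380.6/32.0 = 11.9 µM.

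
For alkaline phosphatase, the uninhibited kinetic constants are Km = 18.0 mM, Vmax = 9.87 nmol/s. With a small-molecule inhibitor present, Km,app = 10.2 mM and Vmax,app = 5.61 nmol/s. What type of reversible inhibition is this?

Both Km and Vmax decrease by the same factor (~1.76-fold) — characteristic of uncompetitive inhibition.

uncompetitive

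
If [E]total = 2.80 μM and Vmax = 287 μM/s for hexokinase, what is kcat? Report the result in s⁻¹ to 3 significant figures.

kcat = Vmax/[E]total = 287 μM/s / 2.80 μM = 102 s⁻¹.

102 s⁻¹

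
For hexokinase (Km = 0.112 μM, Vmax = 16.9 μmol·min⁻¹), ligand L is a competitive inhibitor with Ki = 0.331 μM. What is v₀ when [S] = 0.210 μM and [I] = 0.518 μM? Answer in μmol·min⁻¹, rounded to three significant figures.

With α = 1 + [I]/Ki = 1 + 0.518/0.331 = 2.565, the competitive rate law is v = Vmax[S] / (αKm + [S]).
v = 16.9×0.210 / (2.565×0.112 + 0.210) = 3.549/0.4973 = 7.14 μmol·min⁻¹.

7.14 μmol·min⁻¹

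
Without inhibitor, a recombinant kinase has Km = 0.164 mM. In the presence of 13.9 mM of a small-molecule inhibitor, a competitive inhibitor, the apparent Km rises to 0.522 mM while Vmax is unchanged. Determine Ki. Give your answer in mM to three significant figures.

Competitive: Km,app = α·Km with α = 1 + [I]/Ki.
α = Km,app/Km = 0.522/0.164 = 3.183.
Ki = [I]/(α − 1) = 13.9/2.183 = 6.37 mM.

6.37 mM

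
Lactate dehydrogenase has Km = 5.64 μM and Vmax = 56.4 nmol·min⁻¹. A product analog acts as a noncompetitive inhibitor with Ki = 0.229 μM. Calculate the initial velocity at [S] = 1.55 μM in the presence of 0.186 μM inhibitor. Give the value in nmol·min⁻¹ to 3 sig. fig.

α = 1 + [I]/Ki = 1 + 0.186/0.229 = 1.812.
For a noncompetitive inhibitor, Vmax is reduced to Vmax/α while Km is unchanged: Km,app = 5.64 μM, Vmax,app = 31.1 nmol·min⁻¹.
v = Vmax,app·[S]/(Km,app + [S]) = 31.1 × 1.55/(5.64 + 1.55) = 6.71 nmol·min⁻¹.

6.71 nmol·min⁻¹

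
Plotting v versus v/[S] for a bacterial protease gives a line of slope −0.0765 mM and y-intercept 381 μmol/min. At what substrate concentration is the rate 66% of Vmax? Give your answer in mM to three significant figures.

0.149 mM

The Eadie–Hofstee slope gives Km = 0.0765 mM (slope = −Km).
v/Vmax = [S]/(Km+[S]) = 0.66 ⇒ [S] = Km·0.66/(1−0.66) = 0.0765 × 1.941 = 0.149 mM.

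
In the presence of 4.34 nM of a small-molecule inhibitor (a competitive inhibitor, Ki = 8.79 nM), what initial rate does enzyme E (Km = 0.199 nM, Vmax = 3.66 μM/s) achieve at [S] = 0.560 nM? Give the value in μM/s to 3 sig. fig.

2.39 μM/s

With α = 1 + [I]/Ki = 1 + 4.34/8.79 = 1.494, the competitive rate law is v = Vmax[S] / (αKm + [S]).
v = 3.66×0.560 / (1.494×0.199 + 0.560) = 2.050/0.8573 = 2.39 μM/s.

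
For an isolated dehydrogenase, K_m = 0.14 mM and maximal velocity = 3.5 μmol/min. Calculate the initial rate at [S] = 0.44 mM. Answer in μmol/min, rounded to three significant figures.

2.66 μmol/min

v = Vmax·[S]/(Km + [S]) = 3.5 × 0.44 / (0.14 + 0.44)
  = 1.540 / 0.5800 = 2.66 μmol/min.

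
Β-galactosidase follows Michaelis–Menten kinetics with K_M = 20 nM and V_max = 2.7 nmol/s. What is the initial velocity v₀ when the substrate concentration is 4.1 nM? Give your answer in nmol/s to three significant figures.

0.459 nmol/s

v = Vmax·[S]/(Km + [S]) = 2.7 × 4.1 / (20 + 4.1)
  = 11.07 / 24.10 = 0.459 nmol/s.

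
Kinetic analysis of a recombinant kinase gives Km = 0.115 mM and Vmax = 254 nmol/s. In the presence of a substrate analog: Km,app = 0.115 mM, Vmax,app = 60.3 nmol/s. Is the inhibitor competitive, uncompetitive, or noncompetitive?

Vmax decreases (254 → 60.3 nmol/s) while Km is unchanged — pure noncompetitive inhibition.

noncompetitive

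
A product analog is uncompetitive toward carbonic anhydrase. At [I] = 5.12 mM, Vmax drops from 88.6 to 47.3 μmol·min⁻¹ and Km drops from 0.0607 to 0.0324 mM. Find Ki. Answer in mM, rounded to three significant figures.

5.86 mM

Uncompetitive: Vmax,app = Vmax/α (and Km,app = Km/α) with α = 1 + [I]/Ki.
α = Vmax/Vmax,app = 88.6/47.3 = 1.873.
Ki = [I]/(α − 1) = 5.12/0.8732 = 5.86 mM.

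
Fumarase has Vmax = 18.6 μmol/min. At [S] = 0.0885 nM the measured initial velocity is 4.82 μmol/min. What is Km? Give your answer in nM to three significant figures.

0.253 nM

v/Vmax = 4.82/18.6 = 0.2591 = [S]/(Km+[S]).
So Km + [S] = [S]/0.2591 = 0.3415 nM, giving Km = 0.3415 − 0.0885 = 0.253 nM.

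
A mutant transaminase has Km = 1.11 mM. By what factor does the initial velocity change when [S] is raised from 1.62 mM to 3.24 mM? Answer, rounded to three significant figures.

The fractional saturations are [S]/(Km+[S]) = 1.62/2.730 = 0.5934 and 3.24/4.350 = 0.7448.
v₂/v₁ is just their ratio: 0.7448/0.5934 = 1.26.

1.26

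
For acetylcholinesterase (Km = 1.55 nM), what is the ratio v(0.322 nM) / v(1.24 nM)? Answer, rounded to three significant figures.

0.387

The fractional saturations are [S]/(Km+[S]) = 1.24/2.790 = 0.4444 and 0.322/1.872 = 0.1720.
v₂/v₁ is just their ratio: 0.1720/0.4444 = 0.387.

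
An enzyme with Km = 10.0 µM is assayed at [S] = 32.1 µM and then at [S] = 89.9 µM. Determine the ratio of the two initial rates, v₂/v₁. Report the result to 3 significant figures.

Since Vmax cancels, v₂/v₁ = [S]₂(Km+[S]₁) / [S]₁(Km+[S]₂).
= 89.9×(10.0+32.1) / (32.1×(10.0+89.9)) = 3785/3207 = 1.18.

1.18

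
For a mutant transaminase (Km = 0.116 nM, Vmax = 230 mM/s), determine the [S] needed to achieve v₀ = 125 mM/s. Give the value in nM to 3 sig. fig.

Rearranging v = Vmax[S]/(Km+[S]) gives [S] = Km·v/(Vmax − v).
[S] = 0.116 × 125 / (230 − 125) = 14.50/105.0 = 0.138 nM.

0.138 nM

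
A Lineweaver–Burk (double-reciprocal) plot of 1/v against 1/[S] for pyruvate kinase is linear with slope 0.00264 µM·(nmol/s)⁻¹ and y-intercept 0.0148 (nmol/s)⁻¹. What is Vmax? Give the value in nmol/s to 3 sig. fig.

67.6 nmol/s

The y-intercept of a Lineweaver–Burk plot equals 1/Vmax, so Vmax = 1/0.0148 = 67.6 nmol/s.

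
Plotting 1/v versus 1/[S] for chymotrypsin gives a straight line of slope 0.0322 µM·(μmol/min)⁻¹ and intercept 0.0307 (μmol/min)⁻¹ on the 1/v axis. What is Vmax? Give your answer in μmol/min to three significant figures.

32.6 μmol/min

The y-intercept of a Lineweaver–Burk plot equals 1/Vmax, so Vmax = 1/0.0307 = 32.6 μmol/min.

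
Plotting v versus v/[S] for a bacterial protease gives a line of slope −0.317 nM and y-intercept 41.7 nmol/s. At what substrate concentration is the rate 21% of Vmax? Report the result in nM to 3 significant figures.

0.0843 nM

The Eadie–Hofstee slope gives Km = 0.317 nM (slope = −Km).
v/Vmax = [S]/(Km+[S]) = 0.21 ⇒ [S] = Km·0.21/(1−0.21) = 0.317 × 0.2658 = 0.0843 nM.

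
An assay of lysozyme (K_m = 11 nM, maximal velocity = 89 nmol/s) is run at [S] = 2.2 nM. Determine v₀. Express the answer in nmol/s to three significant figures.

[S]/(Km+[S]) = 2.2/13.20 = 0.1667, the fractional saturation.
v = 0.1667 × Vmax = 0.1667 × 89 = 14.8 nmol/s.

14.8 nmol/s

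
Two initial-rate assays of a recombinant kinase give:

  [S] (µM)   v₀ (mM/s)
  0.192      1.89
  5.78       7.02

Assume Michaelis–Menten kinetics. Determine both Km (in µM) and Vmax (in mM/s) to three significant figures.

In reciprocal form, 1/v = (Km/Vmax)·(1/[S]) + 1/Vmax. The two points give (1/[S], 1/v) = (5.208, 0.5291) and (0.1730, 0.1425).
Slope = (0.5291 − 0.1425)/(5.208 − 0.1730) = 0.07679; intercept = 0.5291 − 0.07679×5.208 = 0.1292.
Vmax = 1/intercept = 7.74 mM/s; Km = slope × Vmax = 0.07679 × 7.74 = 0.594 µM.

Km = 0.594 µM; Vmax = 7.74 mM/s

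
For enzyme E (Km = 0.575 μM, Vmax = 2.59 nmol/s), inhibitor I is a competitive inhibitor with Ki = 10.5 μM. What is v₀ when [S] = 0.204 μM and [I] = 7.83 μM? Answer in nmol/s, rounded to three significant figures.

α = 1 + [I]/Ki = 1 + 7.83/10.5 = 1.746.
For a competitive inhibitor, Vmax is unchanged and the apparent Km becomes α·Km: Km,app = 1.00 μM, Vmax,app = 2.59 nmol/s.
v = Vmax,app·[S]/(Km,app + [S]) = 2.59 × 0.204/(1.00 + 0.204) = 0.437 nmol/s.

0.437 nmol/s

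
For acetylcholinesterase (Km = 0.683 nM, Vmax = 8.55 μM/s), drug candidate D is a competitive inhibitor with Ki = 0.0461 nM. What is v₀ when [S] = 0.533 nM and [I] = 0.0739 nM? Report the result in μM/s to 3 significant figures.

1.97 μM/s

α = 1 + [I]/Ki = 1 + 0.0739/0.0461 = 2.603.
For a competitive inhibitor, Vmax is unchanged and the apparent Km becomes α·Km: Km,app = 1.78 nM, Vmax,app = 8.55 μM/s.
v = Vmax,app·[S]/(Km,app + [S]) = 8.55 × 0.533/(1.78 + 0.533) = 1.97 μM/s.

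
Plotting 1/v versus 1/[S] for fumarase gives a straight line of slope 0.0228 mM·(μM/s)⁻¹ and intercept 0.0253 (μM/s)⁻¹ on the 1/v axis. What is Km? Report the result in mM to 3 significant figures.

y-intercept = 1/Vmax ⇒ Vmax = 39.5 μM/s; slope = Km/Vmax ⇒ Km = slope × Vmax.
Km = 0.0228 × 39.5 = 0.901 mM.

0.901 mM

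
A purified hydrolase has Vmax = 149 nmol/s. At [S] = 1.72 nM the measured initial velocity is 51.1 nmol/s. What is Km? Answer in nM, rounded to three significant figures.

v/Vmax = 51.1/149 = 0.3430 = [S]/(Km+[S]).
So Km + [S] = [S]/0.3430 = 5.015 nM, giving Km = 5.015 − 1.72 = 3.30 nM.

3.30 nM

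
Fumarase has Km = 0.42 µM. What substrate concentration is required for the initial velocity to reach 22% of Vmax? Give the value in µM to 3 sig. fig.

0.118 µM

v/Vmax = [S]/(Km+[S]) = 0.22, so [S] = Km·0.22/(1 − 0.22) = 0.42 × 0.2821.
[S] = 0.118 µM.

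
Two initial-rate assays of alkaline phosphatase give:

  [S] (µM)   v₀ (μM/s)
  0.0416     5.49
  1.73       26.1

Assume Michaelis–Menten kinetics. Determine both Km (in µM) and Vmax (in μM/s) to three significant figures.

Km = 0.176 µM; Vmax = 28.8 μM/s

In reciprocal form, 1/v = (Km/Vmax)·(1/[S]) + 1/Vmax. The two points give (1/[S], 1/v) = (24.04, 0.1821) and (0.5780, 0.03831).
Slope = (0.1821 − 0.03831)/(24.04 − 0.5780) = 0.006131; intercept = 0.1821 − 0.006131×24.04 = 0.03477.
Vmax = 1/intercept = 28.8 μM/s; Km = slope × Vmax = 0.006131 × 28.8 = 0.176 µM.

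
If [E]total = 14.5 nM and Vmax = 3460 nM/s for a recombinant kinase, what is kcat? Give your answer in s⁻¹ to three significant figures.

239 s⁻¹

kcat = Vmax/[E]total = 3460 nM/s / 14.5 nM = 239 s⁻¹.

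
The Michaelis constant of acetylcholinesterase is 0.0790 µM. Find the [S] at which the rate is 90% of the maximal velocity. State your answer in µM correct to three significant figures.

v/Vmax = [S]/(Km+[S]) = 0.9, so [S] = Km·0.9/(1 − 0.9) = 0.0790 × 9.000.
[S] = 0.711 µM.

0.711 µM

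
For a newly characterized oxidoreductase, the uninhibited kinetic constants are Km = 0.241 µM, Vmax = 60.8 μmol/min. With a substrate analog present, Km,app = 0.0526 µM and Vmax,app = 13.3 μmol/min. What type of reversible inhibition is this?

Both Km and Vmax decrease by the same factor (~4.58-fold) — characteristic of uncompetitive inhibition.

uncompetitive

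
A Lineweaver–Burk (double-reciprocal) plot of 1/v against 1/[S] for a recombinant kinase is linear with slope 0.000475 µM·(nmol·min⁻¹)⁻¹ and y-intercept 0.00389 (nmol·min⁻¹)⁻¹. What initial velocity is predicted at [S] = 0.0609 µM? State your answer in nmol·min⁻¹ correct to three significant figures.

The y-intercept is 1/Vmax, so Vmax = 1/0.00389 = 257 nmol·min⁻¹.
The slope is Km/Vmax, so Km = 0.000475 × 257 = 0.122 µM.
Then v = 257 × 0.0609/(0.122 + 0.0609) = 85.5 nmol·min⁻¹.

85.5 nmol·min⁻¹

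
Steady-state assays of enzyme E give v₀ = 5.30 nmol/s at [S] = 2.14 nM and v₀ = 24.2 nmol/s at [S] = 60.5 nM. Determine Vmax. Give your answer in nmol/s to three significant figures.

27.8 nmol/s

From v = Vmax[S]/(Km+[S]), each point gives Vmax = v(Km+[S])/[S].
Equating: 5.30(Km+2.14)/2.14 = 24.2(Km+60.5)/60.5.
2.477·Km + 5.30 = 0.4000·Km + 24.2, so (2.477 − 0.4000)·Km = 24.2 − 5.30.
Km = 18.90/2.077 = 9.10 nM; then Vmax = 5.30(9.10+2.14)/2.14 = 27.8 nmol/s.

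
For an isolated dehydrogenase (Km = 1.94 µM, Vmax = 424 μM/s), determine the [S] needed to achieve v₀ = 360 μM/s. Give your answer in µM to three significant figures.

10.9 µM

Rearranging v = Vmax[S]/(Km+[S]) gives [S] = Km·v/(Vmax − v).
[S] = 1.94 × 360 / (424 − 360) = 698.4/64.00 = 10.9 µM.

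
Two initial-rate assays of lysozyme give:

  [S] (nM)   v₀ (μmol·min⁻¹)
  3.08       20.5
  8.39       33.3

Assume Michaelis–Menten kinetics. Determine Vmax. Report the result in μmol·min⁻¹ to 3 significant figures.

In reciprocal form, 1/v = (Km/Vmax)·(1/[S]) + 1/Vmax. The two points give (1/[S], 1/v) = (0.3247, 0.04878) and (0.1192, 0.03003).
Slope = (0.04878 − 0.03003)/(0.3247 − 0.1192) = 0.09125; intercept = 0.04878 − 0.09125×0.3247 = 0.01915.
Vmax = 1/intercept = 52.2 μmol·min⁻¹; Km = slope × Vmax = 0.09125 × 52.2 = 4.76 nM.

52.2 μmol·min⁻¹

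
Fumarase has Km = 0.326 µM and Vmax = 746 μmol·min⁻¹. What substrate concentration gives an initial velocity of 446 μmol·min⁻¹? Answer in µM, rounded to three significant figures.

Rearranging v = Vmax[S]/(Km+[S]) gives [S] = Km·v/(Vmax − v).
[S] = 0.326 × 446 / (746 − 446) = 145.4/300.0 = 0.485 µM.

0.485 µM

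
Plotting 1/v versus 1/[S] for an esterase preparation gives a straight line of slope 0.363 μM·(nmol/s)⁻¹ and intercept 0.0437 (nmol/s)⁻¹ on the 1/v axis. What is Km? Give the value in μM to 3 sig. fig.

8.31 μM

y-intercept = 1/Vmax ⇒ Vmax = 22.9 nmol/s; slope = Km/Vmax ⇒ Km = slope × Vmax.
Km = 0.363 × 22.9 = 8.31 μM.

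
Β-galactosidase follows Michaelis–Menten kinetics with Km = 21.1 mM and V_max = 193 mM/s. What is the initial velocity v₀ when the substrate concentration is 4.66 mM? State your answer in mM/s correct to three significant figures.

[S]/(Km+[S]) = 4.66/25.76 = 0.1809, the fractional saturation.
v = 0.1809 × Vmax = 0.1809 × 193 = 34.9 mM/s.

34.9 mM/s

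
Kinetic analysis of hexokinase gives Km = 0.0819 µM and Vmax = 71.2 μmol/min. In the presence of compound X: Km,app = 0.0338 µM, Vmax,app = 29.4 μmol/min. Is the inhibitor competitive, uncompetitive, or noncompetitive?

uncompetitive

Both Km and Vmax decrease by the same factor (~2.42-fold) — characteristic of uncompetitive inhibition.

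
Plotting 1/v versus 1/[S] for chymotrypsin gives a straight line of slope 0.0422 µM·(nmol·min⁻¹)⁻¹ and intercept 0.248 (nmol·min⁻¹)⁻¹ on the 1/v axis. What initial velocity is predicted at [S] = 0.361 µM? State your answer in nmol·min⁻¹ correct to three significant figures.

2.74 nmol·min⁻¹

The y-intercept is 1/Vmax, so Vmax = 1/0.248 = 4.03 nmol·min⁻¹.
The slope is Km/Vmax, so Km = 0.0422 × 4.03 = 0.170 µM.
Then v = 4.03 × 0.361/(0.170 + 0.361) = 2.74 nmol·min⁻¹.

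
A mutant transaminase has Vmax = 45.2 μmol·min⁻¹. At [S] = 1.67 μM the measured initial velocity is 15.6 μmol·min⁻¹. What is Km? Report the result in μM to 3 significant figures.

3.17 μM

From v = Vmax[S]/(Km+[S]), Km = [S](Vmax − v)/v.
Km = 1.67 × (45.2 − 15.6) / 15.6 = 49.43/15.6 = 3.17 μM.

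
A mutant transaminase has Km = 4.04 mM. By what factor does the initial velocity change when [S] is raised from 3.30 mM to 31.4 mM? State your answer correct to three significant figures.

Since Vmax cancels, v₂/v₁ = [S]₂(Km+[S]₁) / [S]₁(Km+[S]₂).
= 31.4×(4.04+3.30) / (3.30×(4.04+31.4)) = 230.5/117.0 = 1.97.

1.97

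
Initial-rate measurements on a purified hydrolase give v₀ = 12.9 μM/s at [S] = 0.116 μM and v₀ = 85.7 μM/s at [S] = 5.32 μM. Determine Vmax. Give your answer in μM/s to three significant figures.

98.0 μM/s

From v = Vmax[S]/(Km+[S]), each point gives Vmax = v(Km+[S])/[S].
Equating: 12.9(Km+0.116)/0.116 = 85.7(Km+5.32)/5.32.
111.2·Km + 12.9 = 16.11·Km + 85.7, so (111.2 − 16.11)·Km = 85.7 − 12.9.
Km = 72.80/95.10 = 0.766 μM; then Vmax = 12.9(0.766+0.116)/0.116 = 98.0 μM/s.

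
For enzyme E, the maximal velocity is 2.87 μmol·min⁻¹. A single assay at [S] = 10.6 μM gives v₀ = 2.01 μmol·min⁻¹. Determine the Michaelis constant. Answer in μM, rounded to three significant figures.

v/Vmax = 2.01/2.87 = 0.7003 = [S]/(Km+[S]).
So Km + [S] = [S]/0.7003 = 15.14 μM, giving Km = 15.14 − 10.6 = 4.54 μM.

4.54 μM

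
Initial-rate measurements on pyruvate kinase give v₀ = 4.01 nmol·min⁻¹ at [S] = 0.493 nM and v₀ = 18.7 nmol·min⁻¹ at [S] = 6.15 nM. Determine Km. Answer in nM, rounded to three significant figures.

2.88 nM

From v = Vmax[S]/(Km+[S]), each point gives Vmax = v(Km+[S])/[S].
Equating: 4.01(Km+0.493)/0.493 = 18.7(Km+6.15)/6.15.
8.134·Km + 4.01 = 3.041·Km + 18.7, so (8.134 − 3.041)·Km = 18.7 − 4.01.
Km = 14.69/5.093 = 2.88 nM; then Vmax = 4.01(2.88+0.493)/0.493 = 27.5 nmol·min⁻¹.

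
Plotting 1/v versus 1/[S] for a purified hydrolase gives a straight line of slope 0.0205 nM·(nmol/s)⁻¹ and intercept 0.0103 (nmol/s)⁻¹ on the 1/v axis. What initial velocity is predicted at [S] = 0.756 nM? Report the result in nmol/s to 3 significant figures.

26.7 nmol/s

The y-intercept is 1/Vmax, so Vmax = 1/0.0103 = 97.1 nmol/s.
The slope is Km/Vmax, so Km = 0.0205 × 97.1 = 1.99 nM.
Then v = 97.1 × 0.756/(1.99 + 0.756) = 26.7 nmol/s.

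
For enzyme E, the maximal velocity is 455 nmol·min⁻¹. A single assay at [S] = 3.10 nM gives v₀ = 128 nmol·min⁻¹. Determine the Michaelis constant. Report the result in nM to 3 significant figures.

7.92 nM

v/Vmax = 128/455 = 0.2813 = [S]/(Km+[S]).
So Km + [S] = [S]/0.2813 = 11.02 nM, giving Km = 11.02 − 3.10 = 7.92 nM.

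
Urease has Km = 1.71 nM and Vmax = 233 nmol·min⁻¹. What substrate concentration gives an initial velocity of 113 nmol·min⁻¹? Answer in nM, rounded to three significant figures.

1.61 nM

Rearranging v = Vmax[S]/(Km+[S]) gives [S] = Km·v/(Vmax − v).
[S] = 1.71 × 113 / (233 − 113) = 193.2/120.0 = 1.61 nM.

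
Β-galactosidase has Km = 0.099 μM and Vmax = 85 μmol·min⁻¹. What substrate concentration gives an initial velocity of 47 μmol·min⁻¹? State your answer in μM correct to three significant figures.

0.122 μM

The required fractional saturation is v/Vmax = 47/85 = 0.5529.
Then [S]/(Km+[S]) = 0.5529 ⇒ [S] = 0.099 × 0.5529/(1 − 0.5529) = 0.122 μM.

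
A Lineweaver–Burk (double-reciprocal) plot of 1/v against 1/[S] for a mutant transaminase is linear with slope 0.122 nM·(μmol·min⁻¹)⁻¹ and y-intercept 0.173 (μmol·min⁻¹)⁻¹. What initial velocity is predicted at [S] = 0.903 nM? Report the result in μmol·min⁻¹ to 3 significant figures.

The y-intercept is 1/Vmax, so Vmax = 1/0.173 = 5.78 μmol·min⁻¹.
The slope is Km/Vmax, so Km = 0.122 × 5.78 = 0.705 nM.
Then v = 5.78 × 0.903/(0.705 + 0.903) = 3.25 μmol·min⁻¹.

3.25 μmol·min⁻¹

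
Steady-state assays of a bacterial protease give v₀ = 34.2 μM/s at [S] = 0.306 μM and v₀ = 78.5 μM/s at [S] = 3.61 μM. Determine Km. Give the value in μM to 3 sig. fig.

From v = Vmax[S]/(Km+[S]), each point gives Vmax = v(Km+[S])/[S].
Equating: 34.2(Km+0.306)/0.306 = 78.5(Km+3.61)/3.61.
111.8·Km + 34.2 = 21.75·Km + 78.5, so (111.8 − 21.75)·Km = 78.5 − 34.2.
Km = 44.30/90.02 = 0.492 μM; then Vmax = 34.2(0.492+0.306)/0.306 = 89.2 μM/s.

0.492 μM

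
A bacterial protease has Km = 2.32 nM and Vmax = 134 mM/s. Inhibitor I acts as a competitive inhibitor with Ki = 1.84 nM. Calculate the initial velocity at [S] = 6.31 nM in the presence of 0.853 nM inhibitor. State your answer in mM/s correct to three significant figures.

87.1 mM/s

α = 1 + [I]/Ki = 1 + 0.853/1.84 = 1.464.
For a competitive inhibitor, Vmax is unchanged and the apparent Km becomes α·Km: Km,app = 3.40 nM, Vmax,app = 134 mM/s.
v = Vmax,app·[S]/(Km,app + [S]) = 134 × 6.31/(3.40 + 6.31) = 87.1 mM/s.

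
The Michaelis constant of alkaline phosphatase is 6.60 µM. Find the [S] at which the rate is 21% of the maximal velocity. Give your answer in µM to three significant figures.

1.75 µM

v/Vmax = [S]/(Km+[S]) = 0.21, so [S] = Km·0.21/(1 − 0.21) = 6.60 × 0.2658.
[S] = 1.75 µM.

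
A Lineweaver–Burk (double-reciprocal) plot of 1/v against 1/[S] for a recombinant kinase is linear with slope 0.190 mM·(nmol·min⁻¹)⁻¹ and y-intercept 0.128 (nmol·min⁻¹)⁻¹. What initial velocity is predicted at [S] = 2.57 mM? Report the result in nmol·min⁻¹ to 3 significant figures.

The y-intercept is 1/Vmax, so Vmax = 1/0.128 = 7.81 nmol·min⁻¹.
The slope is Km/Vmax, so Km = 0.190 × 7.81 = 1.48 mM.
Then v = 7.81 × 2.57/(1.48 + 2.57) = 4.95 nmol·min⁻¹.

4.95 nmol·min⁻¹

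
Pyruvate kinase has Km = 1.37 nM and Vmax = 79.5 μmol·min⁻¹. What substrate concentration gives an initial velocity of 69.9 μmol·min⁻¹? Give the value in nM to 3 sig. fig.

9.98 nM

Rearranging v = Vmax[S]/(Km+[S]) gives [S] = Km·v/(Vmax − v).
[S] = 1.37 × 69.9 / (79.5 − 69.9) = 95.76/9.600 = 9.98 nM.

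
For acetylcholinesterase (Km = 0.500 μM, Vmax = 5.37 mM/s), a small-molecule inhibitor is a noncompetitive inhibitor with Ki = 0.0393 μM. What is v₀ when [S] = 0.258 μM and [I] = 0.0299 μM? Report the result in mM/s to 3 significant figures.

α = 1 + [I]/Ki = 1 + 0.0299/0.0393 = 1.761.
For a noncompetitive inhibitor, Vmax is reduced to Vmax/α while Km is unchanged: Km,app = 0.500 μM, Vmax,app = 3.05 mM/s.
v = Vmax,app·[S]/(Km,app + [S]) = 3.05 × 0.258/(0.500 + 0.258) = 1.04 mM/s.

1.04 mM/s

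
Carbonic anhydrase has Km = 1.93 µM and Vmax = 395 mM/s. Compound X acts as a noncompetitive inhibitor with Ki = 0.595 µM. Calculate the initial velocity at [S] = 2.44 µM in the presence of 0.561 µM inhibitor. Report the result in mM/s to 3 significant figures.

With α = 1 + [I]/Ki = 1 + 0.561/0.595 = 1.943, the noncompetitive rate law is v = (Vmax/α)·[S] / (Km + [S]).
v = (395/1.943)×2.44 / (1.93 + 2.44) = 496.1/4.370 = 114 mM/s.

114 mM/s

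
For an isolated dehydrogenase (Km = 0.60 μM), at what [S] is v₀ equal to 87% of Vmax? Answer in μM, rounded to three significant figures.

v/Vmax = [S]/(Km+[S]) = 0.87, so [S] = Km·0.87/(1 − 0.87) = 0.60 × 6.692.
[S] = 4.02 μM.

4.02 μM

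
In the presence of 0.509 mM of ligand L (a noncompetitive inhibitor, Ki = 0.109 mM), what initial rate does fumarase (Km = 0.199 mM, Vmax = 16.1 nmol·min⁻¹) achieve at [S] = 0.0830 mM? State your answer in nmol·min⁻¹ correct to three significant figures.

With α = 1 + [I]/Ki = 1 + 0.509/0.109 = 5.670, the noncompetitive rate law is v = (Vmax/α)·[S] / (Km + [S]).
v = (16.1/5.670)×0.0830 / (0.199 + 0.0830) = 0.2357/0.2820 = 0.836 nmol·min⁻¹.

0.836 nmol·min⁻¹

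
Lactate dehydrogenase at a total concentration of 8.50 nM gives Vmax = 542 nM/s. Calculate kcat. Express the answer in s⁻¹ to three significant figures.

kcat = Vmax/[E]total = 542 nM/s / 8.50 nM = 63.8 s⁻¹.

63.8 s⁻¹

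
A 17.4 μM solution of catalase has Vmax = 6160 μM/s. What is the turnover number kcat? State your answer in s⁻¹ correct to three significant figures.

kcat = Vmax/[E]total = 6160 μM/s / 17.4 μM = 354 s⁻¹.

354 s⁻¹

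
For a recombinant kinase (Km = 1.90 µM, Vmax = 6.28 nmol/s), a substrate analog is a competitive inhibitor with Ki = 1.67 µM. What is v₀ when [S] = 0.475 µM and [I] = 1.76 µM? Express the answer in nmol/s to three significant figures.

0.681 nmol/s

With α = 1 + [I]/Ki = 1 + 1.76/1.67 = 2.054, the competitive rate law is v = Vmax[S] / (αKm + [S]).
v = 6.28×0.475 / (2.054×1.90 + 0.475) = 2.983/4.377 = 0.681 nmol/s.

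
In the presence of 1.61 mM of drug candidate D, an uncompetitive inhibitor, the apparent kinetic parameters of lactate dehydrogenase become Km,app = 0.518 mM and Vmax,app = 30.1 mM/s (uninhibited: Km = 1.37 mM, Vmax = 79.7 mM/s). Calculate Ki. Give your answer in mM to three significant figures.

0.977 mM

Uncompetitive: Vmax,app = Vmax/α (and Km,app = Km/α) with α = 1 + [I]/Ki.
α = Vmax/Vmax,app = 79.7/30.1 = 2.648.
Since α = 1 + [I]/Ki, [I]/Ki = 2.648 − 1 = 1.648 and Ki = 1.61/1.648 = 0.977 mM.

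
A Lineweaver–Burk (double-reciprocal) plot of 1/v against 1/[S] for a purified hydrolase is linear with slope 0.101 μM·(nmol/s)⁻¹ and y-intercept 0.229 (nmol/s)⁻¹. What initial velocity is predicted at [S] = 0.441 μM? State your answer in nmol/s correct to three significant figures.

2.18 nmol/s

The y-intercept is 1/Vmax, so Vmax = 1/0.229 = 4.37 nmol/s.
The slope is Km/Vmax, so Km = 0.101 × 4.37 = 0.441 μM.
Then v = 4.37 × 0.441/(0.441 + 0.441) = 2.18 nmol/s.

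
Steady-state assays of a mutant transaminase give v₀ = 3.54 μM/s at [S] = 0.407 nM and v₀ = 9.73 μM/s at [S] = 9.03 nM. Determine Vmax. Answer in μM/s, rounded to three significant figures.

From v = Vmax[S]/(Km+[S]), each point gives Vmax = v(Km+[S])/[S].
Equating: 3.54(Km+0.407)/0.407 = 9.73(Km+9.03)/9.03.
8.698·Km + 3.54 = 1.078·Km + 9.73, so (8.698 − 1.078)·Km = 9.73 − 3.54.
Km = 6.190/7.620 = 0.812 nM; then Vmax = 3.54(0.812+0.407)/0.407 = 10.6 μM/s.

10.6 μM/s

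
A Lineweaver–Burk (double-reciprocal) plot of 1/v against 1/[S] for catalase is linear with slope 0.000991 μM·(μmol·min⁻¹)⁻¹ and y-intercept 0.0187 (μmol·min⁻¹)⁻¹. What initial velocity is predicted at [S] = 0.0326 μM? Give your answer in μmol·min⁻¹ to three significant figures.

The y-intercept is 1/Vmax, so Vmax = 1/0.0187 = 53.5 μmol·min⁻¹.
The slope is Km/Vmax, so Km = 0.000991 × 53.5 = 0.0530 μM.
Then v = 53.5 × 0.0326/(0.0530 + 0.0326) = 20.4 μmol·min⁻¹.

20.4 μmol·min⁻¹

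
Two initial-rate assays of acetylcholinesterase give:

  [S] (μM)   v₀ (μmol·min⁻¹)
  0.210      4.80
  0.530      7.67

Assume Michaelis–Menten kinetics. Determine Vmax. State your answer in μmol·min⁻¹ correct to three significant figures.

12.6 μmol·min⁻¹

From v = Vmax[S]/(Km+[S]), each point gives Vmax = v(Km+[S])/[S].
Equating: 4.80(Km+0.210)/0.210 = 7.67(Km+0.530)/0.530.
22.86·Km + 4.80 = 14.47·Km + 7.67, so (22.86 − 14.47)·Km = 7.67 − 4.80.
Km = 2.870/8.385 = 0.342 μM; then Vmax = 4.80(0.342+0.210)/0.210 = 12.6 μmol·min⁻¹.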